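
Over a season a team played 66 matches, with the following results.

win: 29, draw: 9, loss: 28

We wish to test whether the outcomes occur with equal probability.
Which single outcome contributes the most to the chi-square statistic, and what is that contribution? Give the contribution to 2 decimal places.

Expected count for each of the 3 categories: 66/3 = 22.
χ² = (29−22)²/22 + (9−22)²/22 + (28−22)²/22
   = 2.227 + 7.682 + 1.636
The largest term is for draw: 7.68.

draw, 7.68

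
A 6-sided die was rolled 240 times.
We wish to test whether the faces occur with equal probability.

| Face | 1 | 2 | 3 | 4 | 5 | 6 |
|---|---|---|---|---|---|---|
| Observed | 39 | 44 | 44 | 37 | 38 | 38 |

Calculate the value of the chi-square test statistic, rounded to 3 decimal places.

Under H₀ each category has probability 1/6, so each expected count is 240/6 = 40.
cat         O        E   (O−E)²/E
1          39       40     0.0250
2          44       40     0.4000
3          44       40     0.4000
4          37       40     0.2250
5          38       40     0.1000
6          38       40     0.1000
Sum = 1.250

1.250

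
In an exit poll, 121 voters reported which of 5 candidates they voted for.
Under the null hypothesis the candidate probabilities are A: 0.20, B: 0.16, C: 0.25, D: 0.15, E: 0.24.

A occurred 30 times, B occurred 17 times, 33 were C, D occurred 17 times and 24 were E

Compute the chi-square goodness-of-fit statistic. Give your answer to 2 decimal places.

Expected counts E_i = n·p_i: 121×0.20 = 24.2, 121×0.16 = 19.36, 121×0.25 = 30.25, 121×0.15 = 18.15, 121×0.24 = 29.04.
cat         O        E   (O−E)²/E
A          30     24.2      1.390
B          17    19.36      0.288
C          33    30.25      0.250
D          17    18.15      0.073
E          24    29.04      0.875
Sum = 2.88

2.88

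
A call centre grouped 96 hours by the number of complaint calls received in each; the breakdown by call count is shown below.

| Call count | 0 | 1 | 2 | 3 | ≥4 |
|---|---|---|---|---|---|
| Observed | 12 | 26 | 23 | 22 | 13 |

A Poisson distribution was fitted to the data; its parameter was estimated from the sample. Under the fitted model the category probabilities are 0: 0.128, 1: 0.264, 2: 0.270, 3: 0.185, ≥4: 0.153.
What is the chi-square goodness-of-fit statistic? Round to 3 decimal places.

Expected counts E_i = n·p_i: 96×0.128 = 12.288, 96×0.264 = 25.344, 96×0.270 = 25.92, 96×0.185 = 17.76, 96×0.153 = 14.688.
cat         O        E   (O−E)²/E
0          12   12.288     0.0068
1          26   25.344     0.0170
2          23    25.92     0.3290
3          22    17.76     1.0123
≥4         13   14.688     0.1940
Sum = 1.559

1.559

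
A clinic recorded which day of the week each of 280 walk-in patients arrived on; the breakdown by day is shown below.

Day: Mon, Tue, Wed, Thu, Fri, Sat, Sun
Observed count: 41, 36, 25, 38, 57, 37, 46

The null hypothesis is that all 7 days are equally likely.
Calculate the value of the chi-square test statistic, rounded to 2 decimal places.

14.50

Under H₀ each category has probability 1/7, so each expected count is 280/7 = 40.
χ² = (41−40)²/40 + (36−40)²/40 + (25−40)²/40 + (38−40)²/40 + (57−40)²/40 + (37−40)²/40 + (46−40)²/40
   = 0.025 + 0.400 + 5.625 + 0.100 + 7.225 + 0.225 + 0.900
Sum = 14.50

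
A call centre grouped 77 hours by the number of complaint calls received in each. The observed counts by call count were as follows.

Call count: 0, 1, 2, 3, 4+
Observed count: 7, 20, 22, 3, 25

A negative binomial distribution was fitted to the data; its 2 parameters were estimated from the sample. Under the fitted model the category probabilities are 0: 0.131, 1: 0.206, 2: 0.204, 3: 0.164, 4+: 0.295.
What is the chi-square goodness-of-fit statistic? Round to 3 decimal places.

Expected counts E_i = n·p_i: 77×0.131 = 10.087, 77×0.206 = 15.862, 77×0.204 = 15.708, 77×0.164 = 12.628, 77×0.295 = 22.715.
χ² = (7−10.087)²/10.087 + (20−15.862)²/15.862 + (22−15.708)²/15.708 + (3−12.628)²/12.628 + (25−22.715)²/22.715
   = 0.9447 + 1.0795 + 2.5203 + 7.3407 + 0.2299
Sum = 12.115

12.115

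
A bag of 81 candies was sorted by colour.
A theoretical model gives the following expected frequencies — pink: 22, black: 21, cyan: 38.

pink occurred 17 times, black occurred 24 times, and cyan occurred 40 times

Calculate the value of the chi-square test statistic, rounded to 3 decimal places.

1.670

cat         O        E   (O−E)²/E
pink       17       22     1.1364
black      24       21     0.4286
cyan       40       38     0.1053
Sum = 1.670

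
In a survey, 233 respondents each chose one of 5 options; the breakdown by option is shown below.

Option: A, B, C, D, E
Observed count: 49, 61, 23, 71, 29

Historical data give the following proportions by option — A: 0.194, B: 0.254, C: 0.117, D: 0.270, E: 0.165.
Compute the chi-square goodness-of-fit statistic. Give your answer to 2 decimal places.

4.40

Expected counts E_i = n·p_i: 233×0.194 = 45.202, 233×0.254 = 59.182, 233×0.117 = 27.261, 233×0.270 = 62.91, 233×0.165 = 38.445.
A: (49 − 45.202)²/45.202 = 14.424804/45.202 = 0.319
B: (61 − 59.182)²/59.182 = 3.305124/59.182 = 0.056
C: (23 − 27.261)²/27.261 = 18.156121/27.261 = 0.666
D: (71 − 62.91)²/62.91 = 65.4481/62.91 = 1.040
E: (29 − 38.445)²/38.445 = 89.208025/38.445 = 2.320
Sum = 4.40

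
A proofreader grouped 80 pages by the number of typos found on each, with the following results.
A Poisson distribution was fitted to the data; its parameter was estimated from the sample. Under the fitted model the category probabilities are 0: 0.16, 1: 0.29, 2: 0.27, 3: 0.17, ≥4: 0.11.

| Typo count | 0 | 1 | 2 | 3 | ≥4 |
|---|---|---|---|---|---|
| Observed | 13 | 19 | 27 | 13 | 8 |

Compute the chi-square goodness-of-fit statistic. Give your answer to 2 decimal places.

Expected counts E_i = n·p_i: 80×0.16 = 12.8, 80×0.29 = 23.2, 80×0.27 = 21.6, 80×0.17 = 13.6, 80×0.11 = 8.8.
0: (13 − 12.8)²/12.8 = 0.04/12.8 = 0.003
1: (19 − 23.2)²/23.2 = 17.64/23.2 = 0.760
2: (27 − 21.6)²/21.6 = 29.16/21.6 = 1.350
3: (13 − 13.6)²/13.6 = 0.36/13.6 = 0.026
≥4: (8 − 8.8)²/8.8 = 0.64/8.8 = 0.073
Sum = 2.21

2.21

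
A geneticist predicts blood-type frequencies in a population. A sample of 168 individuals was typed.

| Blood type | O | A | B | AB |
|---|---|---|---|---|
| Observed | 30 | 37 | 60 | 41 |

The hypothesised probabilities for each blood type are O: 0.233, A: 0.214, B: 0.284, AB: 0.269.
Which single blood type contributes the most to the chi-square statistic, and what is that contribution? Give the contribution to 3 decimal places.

B, 3.165

Expected counts E_i = n·p_i: 168×0.233 = 39.144, 168×0.214 = 35.952, 168×0.284 = 47.712, 168×0.269 = 45.192.
χ² = (30−39.144)²/39.144 + (37−35.952)²/35.952 + (60−47.712)²/47.712 + (41−45.192)²/45.192
   = 2.1360 + 0.0305 + 3.1647 + 0.3888
The largest term is for B: 3.165.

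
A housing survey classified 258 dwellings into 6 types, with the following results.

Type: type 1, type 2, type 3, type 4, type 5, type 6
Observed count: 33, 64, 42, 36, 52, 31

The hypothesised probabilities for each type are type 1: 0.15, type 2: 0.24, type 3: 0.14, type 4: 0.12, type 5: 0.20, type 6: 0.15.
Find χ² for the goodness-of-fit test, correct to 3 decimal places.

4.222

Expected counts E_i = n·p_i: 258×0.15 = 38.7, 258×0.24 = 61.92, 258×0.14 = 36.12, 258×0.12 = 30.96, 258×0.20 = 51.6, 258×0.15 = 38.7.
cat         O        E   (O−E)²/E
type 1     33     38.7     0.8395
type 2     64    61.92     0.0699
type 3     42    36.12     0.9572
type 4     36    30.96     0.8205
type 5     52     51.6     0.0031
type 6     31     38.7     1.5320
Sum = 4.222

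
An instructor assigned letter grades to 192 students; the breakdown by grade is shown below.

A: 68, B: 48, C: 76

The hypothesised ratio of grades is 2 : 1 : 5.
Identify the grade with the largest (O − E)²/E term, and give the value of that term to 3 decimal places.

B, 24.000

Ratio total = 8. Expected counts: 192×2/8 = 48, 192×1/8 = 24, 192×5/8 = 120.
χ² = (68−48)²/48 + (48−24)²/24 + (76−120)²/120
   = 8.3333 + 24.0000 + 16.1333
The largest term is for B: 24.000.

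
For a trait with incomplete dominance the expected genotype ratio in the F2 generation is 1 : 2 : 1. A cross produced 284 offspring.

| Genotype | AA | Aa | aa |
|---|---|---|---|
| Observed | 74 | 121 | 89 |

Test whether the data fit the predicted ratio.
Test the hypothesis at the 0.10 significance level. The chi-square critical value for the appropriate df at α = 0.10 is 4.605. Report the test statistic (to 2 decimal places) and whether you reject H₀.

Ratio total = 4. Expected counts: 284×1/4 = 71, 284×2/4 = 142, 284×1/4 = 71.
AA: (74 − 71)²/71 = 9/71 = 0.127
Aa: (121 − 142)²/142 = 441/142 = 3.106
aa: (89 − 71)²/71 = 324/71 = 4.563
Sum = 7.80
df = 2. Since 7.80 > 4.605, we reject H₀.

7.80; reject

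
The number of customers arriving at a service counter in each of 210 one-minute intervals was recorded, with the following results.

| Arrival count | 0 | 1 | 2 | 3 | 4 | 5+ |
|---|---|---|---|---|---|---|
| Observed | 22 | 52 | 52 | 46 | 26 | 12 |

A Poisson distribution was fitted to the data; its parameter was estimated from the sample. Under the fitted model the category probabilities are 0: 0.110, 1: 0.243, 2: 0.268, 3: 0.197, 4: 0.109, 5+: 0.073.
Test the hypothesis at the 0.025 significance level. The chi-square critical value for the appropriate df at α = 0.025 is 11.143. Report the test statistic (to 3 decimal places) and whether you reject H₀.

2.060; do not reject

Expected counts E_i = n·p_i: 210×0.110 = 23.1, 210×0.243 = 51.03, 210×0.268 = 56.28, 210×0.197 = 41.37, 210×0.109 = 22.89, 210×0.073 = 15.33.
0: (22 − 23.1)²/23.1 = 1.21/23.1 = 0.0524
1: (52 − 51.03)²/51.03 = 0.9409/51.03 = 0.0184
2: (52 − 56.28)²/56.28 = 18.3184/56.28 = 0.3255
3: (46 − 41.37)²/41.37 = 21.4369/41.37 = 0.5182
4: (26 − 22.89)²/22.89 = 9.6721/22.89 = 0.4225
5+: (12 − 15.33)²/15.33 = 11.0889/15.33 = 0.7233
Sum = 2.060
df = 4. Since 2.060 < 11.143, we do not reject H₀.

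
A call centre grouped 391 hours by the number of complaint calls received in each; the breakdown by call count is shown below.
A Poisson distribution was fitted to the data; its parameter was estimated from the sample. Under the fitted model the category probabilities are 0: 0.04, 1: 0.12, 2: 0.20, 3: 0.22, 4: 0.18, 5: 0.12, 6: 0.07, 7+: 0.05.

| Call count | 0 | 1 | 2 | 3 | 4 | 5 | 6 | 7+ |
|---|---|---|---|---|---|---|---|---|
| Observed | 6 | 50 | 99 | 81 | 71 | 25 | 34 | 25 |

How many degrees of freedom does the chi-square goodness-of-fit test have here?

6

There are k = 8 categories and 1 parameter estimated from the data, so df = 8 − 1 − 1 = 6.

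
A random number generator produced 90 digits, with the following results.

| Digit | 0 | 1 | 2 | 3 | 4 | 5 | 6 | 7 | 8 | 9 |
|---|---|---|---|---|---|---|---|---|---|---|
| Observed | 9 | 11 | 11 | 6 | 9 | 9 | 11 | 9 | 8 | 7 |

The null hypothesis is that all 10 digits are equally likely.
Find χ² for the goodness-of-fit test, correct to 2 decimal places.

Expected count for each of the 10 categories: 90/10 = 9.
χ² = (9−9)²/9 + (11−9)²/9 + (11−9)²/9 + (6−9)²/9 + (9−9)²/9 + (9−9)²/9 + (11−9)²/9 + (9−9)²/9 + (8−9)²/9 + (7−9)²/9
   = 0.000 + 0.444 + 0.444 + 1.000 + 0.000 + 0.000 + 0.444 + 0.000 + 0.111 + 0.444
Sum = 2.89

2.89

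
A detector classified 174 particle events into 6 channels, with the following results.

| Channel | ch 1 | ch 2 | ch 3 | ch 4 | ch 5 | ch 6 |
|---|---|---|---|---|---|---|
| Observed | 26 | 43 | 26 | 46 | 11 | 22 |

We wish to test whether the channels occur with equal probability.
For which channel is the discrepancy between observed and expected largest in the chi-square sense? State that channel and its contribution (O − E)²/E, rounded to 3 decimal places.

ch 5, 11.172

Expected count for each of the 6 categories: 174/6 = 29.
χ² = (26−29)²/29 + (43−29)²/29 + (26−29)²/29 + (46−29)²/29 + (11−29)²/29 + (22−29)²/29
   = 0.3103 + 6.7586 + 0.3103 + 9.9655 + 11.1724 + 1.6897
The largest term is for ch 5: 11.172.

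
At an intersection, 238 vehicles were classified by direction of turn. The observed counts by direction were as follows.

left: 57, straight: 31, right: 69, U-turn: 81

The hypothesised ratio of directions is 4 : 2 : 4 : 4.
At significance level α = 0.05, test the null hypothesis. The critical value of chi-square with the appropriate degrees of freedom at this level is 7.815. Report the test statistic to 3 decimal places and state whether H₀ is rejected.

4.544; do not reject

Ratio total = 14. Expected counts: 238×4/14 = 68, 238×2/14 = 34, 238×4/14 = 68, 238×4/14 = 68.
left: (57 − 68)²/68 = 121/68 = 1.7794
straight: (31 − 34)²/34 = 9/34 = 0.2647
right: (69 − 68)²/68 = 1/68 = 0.0147
U-turn: (81 − 68)²/68 = 169/68 = 2.4853
Sum = 4.544
df = 3. Since 4.544 < 7.815, we do not reject H₀.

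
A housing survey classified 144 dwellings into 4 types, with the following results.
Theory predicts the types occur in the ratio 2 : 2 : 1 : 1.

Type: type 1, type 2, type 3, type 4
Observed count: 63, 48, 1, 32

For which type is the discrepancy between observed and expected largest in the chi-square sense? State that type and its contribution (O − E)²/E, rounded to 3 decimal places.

type 3, 22.042

Ratio total = 6. Expected counts: 144×2/6 = 48, 144×2/6 = 48, 144×1/6 = 24, 144×1/6 = 24.
type 1: (63 − 48)²/48 = 225/48 = 4.6875
type 2: (48 − 48)²/48 = 0/48 = 0.0000
type 3: (1 − 24)²/24 = 529/24 = 22.0417
type 4: (32 − 24)²/24 = 64/24 = 2.6667
The largest term is for type 3: 22.042.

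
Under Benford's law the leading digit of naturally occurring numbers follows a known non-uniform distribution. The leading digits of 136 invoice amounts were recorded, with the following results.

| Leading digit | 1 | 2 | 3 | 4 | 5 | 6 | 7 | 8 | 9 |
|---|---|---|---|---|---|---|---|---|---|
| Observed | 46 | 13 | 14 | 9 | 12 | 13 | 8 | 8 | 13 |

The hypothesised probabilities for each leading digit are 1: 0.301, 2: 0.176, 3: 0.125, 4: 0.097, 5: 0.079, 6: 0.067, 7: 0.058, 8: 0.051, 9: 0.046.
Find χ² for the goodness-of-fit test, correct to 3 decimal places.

Expected counts E_i = n·p_i: 136×0.301 = 40.936, 136×0.176 = 23.936, 136×0.125 = 17, 136×0.097 = 13.192, 136×0.079 = 10.744, 136×0.067 = 9.112, 136×0.058 = 7.888, 136×0.051 = 6.936, 136×0.046 = 6.256.
1: (46 − 40.936)²/40.936 = 25.644096/40.936 = 0.6264
2: (13 − 23.936)²/23.936 = 119.596096/23.936 = 4.9965
3: (14 − 17)²/17 = 9/17 = 0.5294
4: (9 − 13.192)²/13.192 = 17.572864/13.192 = 1.3321
5: (12 − 10.744)²/10.744 = 1.577536/10.744 = 0.1468
6: (13 − 9.112)²/9.112 = 15.116544/9.112 = 1.6590
7: (8 − 7.888)²/7.888 = 0.012544/7.888 = 0.0016
8: (8 − 6.936)²/6.936 = 1.132096/6.936 = 0.1632
9: (13 − 6.256)²/6.256 = 45.481536/6.256 = 7.2701
Sum = 16.725

16.725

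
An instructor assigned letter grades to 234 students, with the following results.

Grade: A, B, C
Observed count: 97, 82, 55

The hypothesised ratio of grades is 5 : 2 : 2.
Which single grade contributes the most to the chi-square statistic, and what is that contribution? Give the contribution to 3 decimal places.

B, 17.308

Ratio total = 9. Expected counts: 234×5/9 = 130, 234×2/9 = 52, 234×2/9 = 52.
cat         O        E   (O−E)²/E
A          97      130     8.3769
B          82       52    17.3077
C          55       52     0.1731
The largest term is for B: 17.308.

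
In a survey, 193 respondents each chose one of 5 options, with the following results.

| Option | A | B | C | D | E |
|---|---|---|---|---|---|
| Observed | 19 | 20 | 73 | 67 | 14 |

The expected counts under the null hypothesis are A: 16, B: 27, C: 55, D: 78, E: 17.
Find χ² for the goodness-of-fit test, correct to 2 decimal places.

10.35

A: (19 − 16)²/16 = 9/16 = 0.563
B: (20 − 27)²/27 = 49/27 = 1.815
C: (73 − 55)²/55 = 324/55 = 5.891
D: (67 − 78)²/78 = 121/78 = 1.551
E: (14 − 17)²/17 = 9/17 = 0.529
Sum = 10.35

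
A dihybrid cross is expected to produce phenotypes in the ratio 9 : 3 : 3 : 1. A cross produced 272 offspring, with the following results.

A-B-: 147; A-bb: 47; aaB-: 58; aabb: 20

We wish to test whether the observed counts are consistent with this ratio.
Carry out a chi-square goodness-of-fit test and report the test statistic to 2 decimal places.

2.04

Ratio total = 16. Expected counts: 272×9/16 = 153, 272×3/16 = 51, 272×3/16 = 51, 272×1/16 = 17.
cat         O        E   (O−E)²/E
A-B-      147      153      0.235
A-bb       47       51      0.314
aaB-       58       51      0.961
aabb       20       17      0.529
Sum = 2.04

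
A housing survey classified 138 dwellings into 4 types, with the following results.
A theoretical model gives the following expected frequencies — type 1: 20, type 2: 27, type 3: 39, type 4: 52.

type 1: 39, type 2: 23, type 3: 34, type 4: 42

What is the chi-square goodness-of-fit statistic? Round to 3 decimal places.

21.207

χ² = (39−20)²/20 + (23−27)²/27 + (34−39)²/39 + (42−52)²/52
   = 18.0500 + 0.5926 + 0.6410 + 1.9231
Sum = 21.207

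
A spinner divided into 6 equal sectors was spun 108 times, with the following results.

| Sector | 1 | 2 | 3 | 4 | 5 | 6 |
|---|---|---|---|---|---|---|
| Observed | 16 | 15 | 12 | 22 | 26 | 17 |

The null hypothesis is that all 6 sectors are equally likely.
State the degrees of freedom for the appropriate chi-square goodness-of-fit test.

There are k = 6 categories and no parameters were estimated from the data, so df = 6 − 1 = 5.

5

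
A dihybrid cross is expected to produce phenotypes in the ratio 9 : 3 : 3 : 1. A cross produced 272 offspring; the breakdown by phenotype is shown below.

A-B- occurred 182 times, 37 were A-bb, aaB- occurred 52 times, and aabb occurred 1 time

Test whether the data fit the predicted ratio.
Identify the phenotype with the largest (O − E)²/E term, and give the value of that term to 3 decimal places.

aabb, 15.059

Ratio total = 16. Expected counts: 272×9/16 = 153, 272×3/16 = 51, 272×3/16 = 51, 272×1/16 = 17.
χ² = (182−153)²/153 + (37−51)²/51 + (52−51)²/51 + (1−17)²/17
   = 5.4967 + 3.8431 + 0.0196 + 15.0588
The largest term is for aabb: 15.059.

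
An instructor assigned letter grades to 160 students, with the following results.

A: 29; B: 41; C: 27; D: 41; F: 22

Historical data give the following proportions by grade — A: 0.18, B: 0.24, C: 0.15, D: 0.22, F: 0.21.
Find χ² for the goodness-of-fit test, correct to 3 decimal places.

Expected counts E_i = n·p_i: 160×0.18 = 28.8, 160×0.24 = 38.4, 160×0.15 = 24, 160×0.22 = 35.2, 160×0.21 = 33.6.
cat         O        E   (O−E)²/E
A          29     28.8     0.0014
B          41     38.4     0.1760
C          27       24     0.3750
D          41     35.2     0.9557
F          22     33.6     4.0048
Sum = 5.513

5.513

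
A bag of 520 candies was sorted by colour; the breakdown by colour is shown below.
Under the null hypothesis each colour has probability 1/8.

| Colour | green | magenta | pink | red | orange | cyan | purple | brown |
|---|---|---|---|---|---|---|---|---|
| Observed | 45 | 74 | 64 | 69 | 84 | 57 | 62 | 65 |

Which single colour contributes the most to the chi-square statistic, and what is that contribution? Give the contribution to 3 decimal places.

green, 6.154

Expected count for each of the 8 categories: 520/8 = 65.
green: (45 − 65)²/65 = 400/65 = 6.1538
magenta: (74 − 65)²/65 = 81/65 = 1.2462
pink: (64 − 65)²/65 = 1/65 = 0.0154
red: (69 − 65)²/65 = 16/65 = 0.2462
orange: (84 − 65)²/65 = 361/65 = 5.5538
cyan: (57 − 65)²/65 = 64/65 = 0.9846
purple: (62 − 65)²/65 = 9/65 = 0.1385
brown: (65 − 65)²/65 = 0/65 = 0.0000
The largest term is for green: 6.154.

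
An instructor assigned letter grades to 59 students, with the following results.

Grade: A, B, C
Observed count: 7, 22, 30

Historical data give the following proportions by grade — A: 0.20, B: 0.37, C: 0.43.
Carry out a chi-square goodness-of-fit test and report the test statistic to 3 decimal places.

Expected counts E_i = n·p_i: 59×0.20 = 11.8, 59×0.37 = 21.83, 59×0.43 = 25.37.
χ² = (7−11.8)²/11.8 + (22−21.83)²/21.83 + (30−25.37)²/25.37
   = 1.9525 + 0.0013 + 0.8450
Sum = 2.799

2.799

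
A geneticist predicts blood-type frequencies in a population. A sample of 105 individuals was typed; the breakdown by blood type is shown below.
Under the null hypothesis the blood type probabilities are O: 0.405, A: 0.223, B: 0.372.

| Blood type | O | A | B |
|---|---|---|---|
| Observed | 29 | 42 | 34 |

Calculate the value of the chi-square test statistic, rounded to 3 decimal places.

19.708

Expected counts E_i = n·p_i: 105×0.405 = 42.525, 105×0.223 = 23.415, 105×0.372 = 39.06.
χ² = (29−42.525)²/42.525 + (42−23.415)²/23.415 + (34−39.06)²/39.06
   = 4.3016 + 14.7513 + 0.6555
Sum = 19.708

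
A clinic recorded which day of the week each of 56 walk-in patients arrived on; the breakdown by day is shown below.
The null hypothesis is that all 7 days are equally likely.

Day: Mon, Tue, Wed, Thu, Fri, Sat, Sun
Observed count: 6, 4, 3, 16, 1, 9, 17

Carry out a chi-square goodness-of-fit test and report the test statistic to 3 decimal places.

Under H₀ each category has probability 1/7, so each expected count is 56/7 = 8.
Mon: (6 − 8)²/8 = 4/8 = 0.5000
Tue: (4 − 8)²/8 = 16/8 = 2.0000
Wed: (3 − 8)²/8 = 25/8 = 3.1250
Thu: (16 − 8)²/8 = 64/8 = 8.0000
Fri: (1 − 8)²/8 = 49/8 = 6.1250
Sat: (9 − 8)²/8 = 1/8 = 0.1250
Sun: (17 − 8)²/8 = 81/8 = 10.1250
Sum = 30.000

30.000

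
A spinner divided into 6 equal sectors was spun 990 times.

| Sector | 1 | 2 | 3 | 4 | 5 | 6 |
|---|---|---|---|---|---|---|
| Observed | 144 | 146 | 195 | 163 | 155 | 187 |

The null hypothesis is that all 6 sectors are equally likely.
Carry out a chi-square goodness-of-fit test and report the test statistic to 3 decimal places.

Under H₀ each category has probability 1/6, so each expected count is 990/6 = 165.
cat         O        E   (O−E)²/E
1         144      165     2.6727
2         146      165     2.1879
3         195      165     5.4545
4         163      165     0.0242
5         155      165     0.6061
6         187      165     2.9333
Sum = 13.879

13.879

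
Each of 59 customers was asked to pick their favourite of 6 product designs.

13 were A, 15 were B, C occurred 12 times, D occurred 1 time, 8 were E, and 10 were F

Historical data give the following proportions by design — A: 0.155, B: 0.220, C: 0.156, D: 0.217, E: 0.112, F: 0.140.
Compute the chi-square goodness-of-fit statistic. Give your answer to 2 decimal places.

Expected counts E_i = n·p_i: 59×0.155 = 9.145, 59×0.220 = 12.98, 59×0.156 = 9.204, 59×0.217 = 12.803, 59×0.112 = 6.608, 59×0.140 = 8.26.
A: (13 − 9.145)²/9.145 = 14.861025/9.145 = 1.625
B: (15 − 12.98)²/12.98 = 4.0804/12.98 = 0.314
C: (12 − 9.204)²/9.204 = 7.817616/9.204 = 0.849
D: (1 − 12.803)²/12.803 = 139.310809/12.803 = 10.881
E: (8 − 6.608)²/6.608 = 1.937664/6.608 = 0.293
F: (10 − 8.26)²/8.26 = 3.0276/8.26 = 0.367
Sum = 14.33

14.33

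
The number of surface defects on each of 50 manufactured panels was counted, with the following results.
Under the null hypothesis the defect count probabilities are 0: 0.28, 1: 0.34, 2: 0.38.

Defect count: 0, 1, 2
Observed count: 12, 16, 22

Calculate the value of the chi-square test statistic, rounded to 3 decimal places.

0.818

Expected counts E_i = n·p_i: 50×0.28 = 14, 50×0.34 = 17, 50×0.38 = 19.
χ² = (12−14)²/14 + (16−17)²/17 + (22−19)²/19
   = 0.2857 + 0.0588 + 0.4737
Sum = 0.818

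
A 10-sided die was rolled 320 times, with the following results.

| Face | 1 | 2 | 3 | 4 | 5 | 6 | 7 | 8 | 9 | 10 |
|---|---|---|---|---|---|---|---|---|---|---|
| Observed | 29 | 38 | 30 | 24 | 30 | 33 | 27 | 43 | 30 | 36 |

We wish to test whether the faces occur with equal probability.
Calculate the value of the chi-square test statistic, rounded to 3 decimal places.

8.875

Expected count for each of the 10 categories: 320/10 = 32.
χ² = (29−32)²/32 + (38−32)²/32 + (30−32)²/32 + (24−32)²/32 + (30−32)²/32 + (33−32)²/32 + (27−32)²/32 + (43−32)²/32 + (30−32)²/32 + (36−32)²/32
   = 0.2813 + 1.1250 + 0.1250 + 2.0000 + 0.1250 + 0.0313 + 0.7813 + 3.7813 + 0.1250 + 0.5000
Sum = 8.875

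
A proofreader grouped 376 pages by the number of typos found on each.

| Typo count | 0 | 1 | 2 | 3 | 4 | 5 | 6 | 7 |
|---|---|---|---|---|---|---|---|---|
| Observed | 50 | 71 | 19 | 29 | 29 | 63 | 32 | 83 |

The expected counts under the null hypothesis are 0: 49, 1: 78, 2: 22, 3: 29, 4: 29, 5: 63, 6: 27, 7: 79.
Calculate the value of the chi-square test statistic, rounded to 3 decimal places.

2.186

cat         O        E   (O−E)²/E
0          50       49     0.0204
1          71       78     0.6282
2          19       22     0.4091
3          29       29     0.0000
4          29       29     0.0000
5          63       63     0.0000
6          32       27     0.9259
7          83       79     0.2025
Sum = 2.186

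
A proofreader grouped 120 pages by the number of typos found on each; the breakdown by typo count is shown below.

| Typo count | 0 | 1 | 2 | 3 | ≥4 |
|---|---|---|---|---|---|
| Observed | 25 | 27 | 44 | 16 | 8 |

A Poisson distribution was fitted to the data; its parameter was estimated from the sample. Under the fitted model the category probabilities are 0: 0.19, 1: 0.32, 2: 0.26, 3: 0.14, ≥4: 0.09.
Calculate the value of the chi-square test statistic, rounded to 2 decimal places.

Expected counts E_i = n·p_i: 120×0.19 = 22.8, 120×0.32 = 38.4, 120×0.26 = 31.2, 120×0.14 = 16.8, 120×0.09 = 10.8.
0: (25 − 22.8)²/22.8 = 4.84/22.8 = 0.212
1: (27 − 38.4)²/38.4 = 129.96/38.4 = 3.384
2: (44 − 31.2)²/31.2 = 163.84/31.2 = 5.251
3: (16 − 16.8)²/16.8 = 0.64/16.8 = 0.038
≥4: (8 − 10.8)²/10.8 = 7.84/10.8 = 0.726
Sum = 9.61

9.61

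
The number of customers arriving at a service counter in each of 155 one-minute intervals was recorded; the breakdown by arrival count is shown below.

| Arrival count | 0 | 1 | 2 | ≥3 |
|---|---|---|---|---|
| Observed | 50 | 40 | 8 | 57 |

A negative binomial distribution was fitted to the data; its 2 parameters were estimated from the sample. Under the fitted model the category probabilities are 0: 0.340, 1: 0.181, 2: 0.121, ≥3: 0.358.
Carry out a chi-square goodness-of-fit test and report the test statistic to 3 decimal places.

Expected counts E_i = n·p_i: 155×0.340 = 52.7, 155×0.181 = 28.055, 155×0.121 = 18.755, 155×0.358 = 55.49.
cat         O        E   (O−E)²/E
0          50     52.7     0.1383
1          40   28.055     5.0858
2           8   18.755     6.1674
≥3         57    55.49     0.0411
Sum = 11.433

11.433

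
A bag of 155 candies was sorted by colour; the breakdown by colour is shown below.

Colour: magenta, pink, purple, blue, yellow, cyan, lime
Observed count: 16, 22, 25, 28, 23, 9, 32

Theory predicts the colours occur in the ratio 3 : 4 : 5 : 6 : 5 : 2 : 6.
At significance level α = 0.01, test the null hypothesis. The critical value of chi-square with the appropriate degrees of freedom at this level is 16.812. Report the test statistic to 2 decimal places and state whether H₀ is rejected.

Ratio total = 31. Expected counts: 155×3/31 = 15, 155×4/31 = 20, 155×5/31 = 25, 155×6/31 = 30, 155×5/31 = 25, 155×2/31 = 10, 155×6/31 = 30.
χ² = (16−15)²/15 + (22−20)²/20 + (25−25)²/25 + (28−30)²/30 + (23−25)²/25 + (9−10)²/10 + (32−30)²/30
   = 0.067 + 0.200 + 0.000 + 0.133 + 0.160 + 0.100 + 0.133
Sum = 0.79
df = 6. Since 0.79 < 16.812, we do not reject H₀.

0.79; do not reject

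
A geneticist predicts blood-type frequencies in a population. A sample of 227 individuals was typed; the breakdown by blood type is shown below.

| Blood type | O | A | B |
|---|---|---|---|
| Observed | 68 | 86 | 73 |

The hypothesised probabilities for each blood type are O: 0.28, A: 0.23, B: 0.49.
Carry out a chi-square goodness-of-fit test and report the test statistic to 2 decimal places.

35.32

Expected counts E_i = n·p_i: 227×0.28 = 63.56, 227×0.23 = 52.21, 227×0.49 = 111.23.
χ² = (68−63.56)²/63.56 + (86−52.21)²/52.21 + (73−111.23)²/111.23
   = 0.310 + 21.869 + 13.140
Sum = 35.32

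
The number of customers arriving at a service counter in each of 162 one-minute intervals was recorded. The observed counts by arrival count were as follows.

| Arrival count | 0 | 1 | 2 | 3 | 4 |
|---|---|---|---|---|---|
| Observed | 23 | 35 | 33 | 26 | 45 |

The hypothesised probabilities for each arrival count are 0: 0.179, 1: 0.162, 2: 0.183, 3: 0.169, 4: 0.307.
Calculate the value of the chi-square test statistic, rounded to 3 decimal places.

5.061

Expected counts E_i = n·p_i: 162×0.179 = 28.998, 162×0.162 = 26.244, 162×0.183 = 29.646, 162×0.169 = 27.378, 162×0.307 = 49.734.
cat         O        E   (O−E)²/E
0          23   28.998     1.2406
1          35   26.244     2.9213
2          33   29.646     0.3795
3          26   27.378     0.0694
4          45   49.734     0.4506
Sum = 5.061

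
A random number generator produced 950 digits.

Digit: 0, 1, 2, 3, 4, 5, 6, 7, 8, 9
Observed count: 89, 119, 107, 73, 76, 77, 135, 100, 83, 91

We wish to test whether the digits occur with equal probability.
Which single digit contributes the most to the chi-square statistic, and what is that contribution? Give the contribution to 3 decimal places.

6, 16.842

Under H₀ each category has probability 1/10, so each expected count is 950/10 = 95.
χ² = (89−95)²/95 + (119−95)²/95 + (107−95)²/95 + (73−95)²/95 + (76−95)²/95 + (77−95)²/95 + (135−95)²/95 + (100−95)²/95 + (83−95)²/95 + (91−95)²/95
   = 0.3789 + 6.0632 + 1.5158 + 5.0947 + 3.8000 + 3.4105 + 16.8421 + 0.2632 + 1.5158 + 0.1684
The largest term is for 6: 16.842.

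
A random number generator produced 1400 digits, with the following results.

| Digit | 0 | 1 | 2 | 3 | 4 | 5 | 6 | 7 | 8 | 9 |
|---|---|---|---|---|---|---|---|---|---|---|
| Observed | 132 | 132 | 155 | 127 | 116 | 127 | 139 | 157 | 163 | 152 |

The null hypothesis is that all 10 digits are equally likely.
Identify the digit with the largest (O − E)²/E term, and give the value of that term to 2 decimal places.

4, 4.11

Expected count for each of the 10 categories: 1400/10 = 140.
χ² = (132−140)²/140 + (132−140)²/140 + (155−140)²/140 + (127−140)²/140 + (116−140)²/140 + (127−140)²/140 + (139−140)²/140 + (157−140)²/140 + (163−140)²/140 + (152−140)²/140
   = 0.457 + 0.457 + 1.607 + 1.207 + 4.114 + 1.207 + 0.007 + 2.064 + 3.779 + 1.029
The largest term is for 4: 4.11.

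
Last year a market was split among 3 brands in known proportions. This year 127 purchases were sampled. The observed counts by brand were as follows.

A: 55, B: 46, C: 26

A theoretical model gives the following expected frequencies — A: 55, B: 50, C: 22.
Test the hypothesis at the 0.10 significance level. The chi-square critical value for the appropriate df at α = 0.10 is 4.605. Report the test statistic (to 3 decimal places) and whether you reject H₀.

1.047; do not reject

cat         O        E   (O−E)²/E
A          55       55     0.0000
B          46       50     0.3200
C          26       22     0.7273
Sum = 1.047
df = 2. Since 1.047 < 4.605, we do not reject H₀.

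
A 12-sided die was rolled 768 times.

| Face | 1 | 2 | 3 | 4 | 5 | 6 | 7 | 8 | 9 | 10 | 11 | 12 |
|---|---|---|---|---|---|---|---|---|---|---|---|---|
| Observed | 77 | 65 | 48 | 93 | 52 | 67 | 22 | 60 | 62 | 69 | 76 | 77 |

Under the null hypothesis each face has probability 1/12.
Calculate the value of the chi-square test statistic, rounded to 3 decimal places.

Expected count for each of the 12 categories: 768/12 = 64.
χ² = (77−64)²/64 + (65−64)²/64 + (48−64)²/64 + (93−64)²/64 + (52−64)²/64 + (67−64)²/64 + (22−64)²/64 + (60−64)²/64 + (62−64)²/64 + (69−64)²/64 + (76−64)²/64 + (77−64)²/64
   = 2.6406 + 0.0156 + 4.0000 + 13.1406 + 2.2500 + 0.1406 + 27.5625 + 0.2500 + 0.0625 + 0.3906 + 2.2500 + 2.6406
Sum = 55.344

55.344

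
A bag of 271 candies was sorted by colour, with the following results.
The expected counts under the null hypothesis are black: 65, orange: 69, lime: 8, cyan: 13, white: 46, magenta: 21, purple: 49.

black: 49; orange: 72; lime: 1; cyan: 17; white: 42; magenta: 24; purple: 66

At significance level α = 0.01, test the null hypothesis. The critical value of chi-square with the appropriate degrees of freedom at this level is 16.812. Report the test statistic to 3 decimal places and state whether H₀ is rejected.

χ² = (49−65)²/65 + (72−69)²/69 + (1−8)²/8 + (17−13)²/13 + (42−46)²/46 + (24−21)²/21 + (66−49)²/49
   = 3.9385 + 0.1304 + 6.1250 + 1.2308 + 0.3478 + 0.4286 + 5.8980
Sum = 18.099
df = 6. Since 18.099 > 16.812, we reject H₀.

18.099; reject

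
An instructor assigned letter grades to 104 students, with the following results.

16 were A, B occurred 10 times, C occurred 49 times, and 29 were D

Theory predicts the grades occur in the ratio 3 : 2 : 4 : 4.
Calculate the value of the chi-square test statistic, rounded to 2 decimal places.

14.23

Ratio total = 13. Expected counts: 104×3/13 = 24, 104×2/13 = 16, 104×4/13 = 32, 104×4/13 = 32.
A: (16 − 24)²/24 = 64/24 = 2.667
B: (10 − 16)²/16 = 36/16 = 2.250
C: (49 − 32)²/32 = 289/32 = 9.031
D: (29 − 32)²/32 = 9/32 = 0.281
Sum = 14.23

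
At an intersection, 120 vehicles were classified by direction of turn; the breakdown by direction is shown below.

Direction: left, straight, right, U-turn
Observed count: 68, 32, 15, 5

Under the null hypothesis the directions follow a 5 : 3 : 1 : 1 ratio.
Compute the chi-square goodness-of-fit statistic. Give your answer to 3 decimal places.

6.344

Ratio total = 10. Expected counts: 120×5/10 = 60, 120×3/10 = 36, 120×1/10 = 12, 120×1/10 = 12.
χ² = (68−60)²/60 + (32−36)²/36 + (15−12)²/12 + (5−12)²/12
   = 1.0667 + 0.4444 + 0.7500 + 4.0833
Sum = 6.344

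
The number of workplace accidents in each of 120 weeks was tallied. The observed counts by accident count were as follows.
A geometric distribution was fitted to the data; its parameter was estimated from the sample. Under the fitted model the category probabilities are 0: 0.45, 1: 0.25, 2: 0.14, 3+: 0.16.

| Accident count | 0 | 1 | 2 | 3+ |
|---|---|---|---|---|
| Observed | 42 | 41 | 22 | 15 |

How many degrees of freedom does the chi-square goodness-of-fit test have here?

There are k = 4 categories and 1 parameter estimated from the data, so df = 4 − 1 − 1 = 2.

2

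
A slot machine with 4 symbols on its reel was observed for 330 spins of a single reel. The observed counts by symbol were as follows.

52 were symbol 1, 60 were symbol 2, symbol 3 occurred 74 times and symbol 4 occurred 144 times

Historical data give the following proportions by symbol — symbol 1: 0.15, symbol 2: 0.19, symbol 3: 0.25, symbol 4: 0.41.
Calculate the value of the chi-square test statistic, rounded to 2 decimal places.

1.68

Expected counts E_i = n·p_i: 330×0.15 = 49.5, 330×0.19 = 62.7, 330×0.25 = 82.5, 330×0.41 = 135.3.
symbol 1: (52 − 49.5)²/49.5 = 6.25/49.5 = 0.126
symbol 2: (60 − 62.7)²/62.7 = 7.29/62.7 = 0.116
symbol 3: (74 − 82.5)²/82.5 = 72.25/82.5 = 0.876
symbol 4: (144 − 135.3)²/135.3 = 75.69/135.3 = 0.559
Sum = 1.68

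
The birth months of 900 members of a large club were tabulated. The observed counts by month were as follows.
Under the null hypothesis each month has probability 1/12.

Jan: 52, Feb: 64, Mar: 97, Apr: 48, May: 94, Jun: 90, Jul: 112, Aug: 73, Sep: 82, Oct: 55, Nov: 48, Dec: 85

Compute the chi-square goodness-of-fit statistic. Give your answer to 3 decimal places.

68.000

Under H₀ each category has probability 1/12, so each expected count is 900/12 = 75.
cat         O        E   (O−E)²/E
Jan        52       75     7.0533
Feb        64       75     1.6133
Mar        97       75     6.4533
Apr        48       75     9.7200
May        94       75     4.8133
Jun        90       75     3.0000
Jul       112       75    18.2533
Aug        73       75     0.0533
Sep        82       75     0.6533
Oct        55       75     5.3333
Nov        48       75     9.7200
Dec        85       75     1.3333
Sum = 68.000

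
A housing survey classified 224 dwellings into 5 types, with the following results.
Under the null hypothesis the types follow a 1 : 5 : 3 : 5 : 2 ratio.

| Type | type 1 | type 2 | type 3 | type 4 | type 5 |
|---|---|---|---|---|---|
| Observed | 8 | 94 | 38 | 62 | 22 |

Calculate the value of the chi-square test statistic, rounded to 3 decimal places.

13.381

Ratio total = 16. Expected counts: 224×1/16 = 14, 224×5/16 = 70, 224×3/16 = 42, 224×5/16 = 70, 224×2/16 = 28.
type 1: (8 − 14)²/14 = 36/14 = 2.5714
type 2: (94 − 70)²/70 = 576/70 = 8.2286
type 3: (38 − 42)²/42 = 16/42 = 0.3810
type 4: (62 − 70)²/70 = 64/70 = 0.9143
type 5: (22 − 28)²/28 = 36/28 = 1.2857
Sum = 13.381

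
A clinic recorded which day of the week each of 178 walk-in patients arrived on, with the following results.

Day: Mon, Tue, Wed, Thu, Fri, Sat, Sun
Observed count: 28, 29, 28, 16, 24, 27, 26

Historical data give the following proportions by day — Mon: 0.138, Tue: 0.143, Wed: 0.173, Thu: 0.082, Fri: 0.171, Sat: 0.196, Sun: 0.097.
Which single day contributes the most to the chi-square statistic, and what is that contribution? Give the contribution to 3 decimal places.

Sun, 4.418

Expected counts E_i = n·p_i: 178×0.138 = 24.564, 178×0.143 = 25.454, 178×0.173 = 30.794, 178×0.082 = 14.596, 178×0.171 = 30.438, 178×0.196 = 34.888, 178×0.097 = 17.266.
χ² = (28−24.564)²/24.564 + (29−25.454)²/25.454 + (28−30.794)²/30.794 + (16−14.596)²/14.596 + (24−30.438)²/30.438 + (27−34.888)²/34.888 + (26−17.266)²/17.266
   = 0.4806 + 0.4940 + 0.2535 + 0.1351 + 1.3617 + 1.7834 + 4.4181
The largest term is for Sun: 4.418.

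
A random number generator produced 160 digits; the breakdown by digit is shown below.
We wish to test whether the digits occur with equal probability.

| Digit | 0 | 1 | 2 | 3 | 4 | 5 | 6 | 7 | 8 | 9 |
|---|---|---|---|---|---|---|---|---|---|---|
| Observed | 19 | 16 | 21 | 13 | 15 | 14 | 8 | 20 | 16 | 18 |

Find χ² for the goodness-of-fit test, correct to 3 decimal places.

Under H₀ each category has probability 1/10, so each expected count is 160/10 = 16.
χ² = (19−16)²/16 + (16−16)²/16 + (21−16)²/16 + (13−16)²/16 + (15−16)²/16 + (14−16)²/16 + (8−16)²/16 + (20−16)²/16 + (16−16)²/16 + (18−16)²/16
   = 0.5625 + 0.0000 + 1.5625 + 0.5625 + 0.0625 + 0.2500 + 4.0000 + 1.0000 + 0.0000 + 0.2500
Sum = 8.250

8.250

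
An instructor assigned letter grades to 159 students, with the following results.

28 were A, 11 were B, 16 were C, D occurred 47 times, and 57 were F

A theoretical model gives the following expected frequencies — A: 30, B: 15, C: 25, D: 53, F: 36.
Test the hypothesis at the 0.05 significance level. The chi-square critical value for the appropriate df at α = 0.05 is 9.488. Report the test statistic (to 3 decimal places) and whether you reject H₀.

cat         O        E   (O−E)²/E
A          28       30     0.1333
B          11       15     1.0667
C          16       25     3.2400
D          47       53     0.6792
F          57       36    12.2500
Sum = 17.369
df = 4. Since 17.369 > 9.488, we reject H₀.

17.369; reject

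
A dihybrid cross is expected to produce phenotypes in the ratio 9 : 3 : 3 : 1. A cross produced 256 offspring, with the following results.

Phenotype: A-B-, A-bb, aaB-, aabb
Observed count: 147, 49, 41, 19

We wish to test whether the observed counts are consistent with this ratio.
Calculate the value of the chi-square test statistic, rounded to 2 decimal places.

1.67

Ratio total = 16. Expected counts: 256×9/16 = 144, 256×3/16 = 48, 256×3/16 = 48, 256×1/16 = 16.
χ² = (147−144)²/144 + (49−48)²/48 + (41−48)²/48 + (19−16)²/16
   = 0.063 + 0.021 + 1.021 + 0.563
Sum = 1.67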